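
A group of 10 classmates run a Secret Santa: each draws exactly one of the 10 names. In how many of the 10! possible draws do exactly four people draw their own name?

55650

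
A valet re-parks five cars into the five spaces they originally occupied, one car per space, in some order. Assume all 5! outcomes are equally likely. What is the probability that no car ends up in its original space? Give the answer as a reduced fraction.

Favorable outcomes: !5 = 44.
Total outcomes: 5! = 120.
Probability = 44/120 = 11/30.

11/30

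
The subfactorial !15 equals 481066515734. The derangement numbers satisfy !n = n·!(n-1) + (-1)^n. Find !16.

7697064251745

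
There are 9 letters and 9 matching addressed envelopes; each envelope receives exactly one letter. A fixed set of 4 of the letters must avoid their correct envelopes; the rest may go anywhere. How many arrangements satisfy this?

229080

Inclusion-exclusion on the 4 forbidden self-matches:
Σ_{j=0}^{4} (-1)^j C(4,j)(9-j)!
= C(4,0)·9! - C(4,1)·8! + C(4,2)·7! - C(4,3)·6! + C(4,4)·5!
= 362880 - 161280 + 30240 - 2880 + 120
= 229080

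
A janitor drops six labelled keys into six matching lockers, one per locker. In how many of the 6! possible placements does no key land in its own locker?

The number of derangements of 6 is !6 = Σ_{k=0}^{6} (-1)^k·6!/k!
= 6! - 6!/1! + 6!/2! - 6!/3! + 6!/4! - 6!/5! + 6!/6!
= 720 - 720 + 360 - 120 + 30 - 6 + 1
= 265

265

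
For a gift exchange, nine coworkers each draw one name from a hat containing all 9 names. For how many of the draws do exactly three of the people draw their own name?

Choose which 3 of the 9 are fixed: C(9,3) = 84.
The other 6 form a derangement: !6 = 265.
Total: 84 × 265 = 22260.

22260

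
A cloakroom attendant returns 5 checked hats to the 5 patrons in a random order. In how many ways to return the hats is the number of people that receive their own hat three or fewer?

Sum C(5,i)·!(5-i) for i = 0..3:
  i=0: C(5,0)·!5 = 1·44 = 44
  i=1: C(5,1)·!4 = 5·9 = 45
  i=2: C(5,2)·!3 = 10·2 = 20
  i=3: C(5,3)·!2 = 10·1 = 10
Total = 119.

119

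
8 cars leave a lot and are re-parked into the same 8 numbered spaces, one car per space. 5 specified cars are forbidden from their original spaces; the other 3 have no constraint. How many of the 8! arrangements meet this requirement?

Let A_j be the event that the j-th constrained one is fixed. By inclusion-exclusion over the 5 events:
Σ_{j=0}^{5} (-1)^j C(5,j)(8-j)!
= C(5,0)·8! - C(5,1)·7! + C(5,2)·6! - C(5,3)·5! + C(5,4)·4! - C(5,5)·3!
= 40320 - 25200 + 7200 - 1200 + 120 - 6
= 21234

21234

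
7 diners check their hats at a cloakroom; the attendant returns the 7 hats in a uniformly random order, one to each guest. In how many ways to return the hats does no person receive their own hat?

1854

Use !n = (n-1)(!(n-1) + !(n-2)).
!7 = 6·(265 + 44) = 6·309 = 1854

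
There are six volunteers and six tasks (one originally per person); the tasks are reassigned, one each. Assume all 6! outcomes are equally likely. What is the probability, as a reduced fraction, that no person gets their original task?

53/144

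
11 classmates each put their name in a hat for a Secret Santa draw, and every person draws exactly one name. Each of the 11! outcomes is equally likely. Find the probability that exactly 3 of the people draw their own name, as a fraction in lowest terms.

2119/34560

Favorable outcomes: C(11,3)·!8 = 165·14833 = 2447445.
Total outcomes: 11! = 39916800.
Probability = 2447445/39916800 = 2119/34560.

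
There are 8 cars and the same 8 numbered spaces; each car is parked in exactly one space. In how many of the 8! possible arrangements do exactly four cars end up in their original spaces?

630

Choose which 4 of the 8 are fixed: C(8,4) = 70.
The other 4 form a derangement: !4 = 9.
Total: 70 × 9 = 630.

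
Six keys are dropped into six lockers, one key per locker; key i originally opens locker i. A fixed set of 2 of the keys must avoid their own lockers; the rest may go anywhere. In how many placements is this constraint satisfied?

Inclusion-exclusion on the 2 forbidden self-matches:
Σ_{j=0}^{2} (-1)^j C(2,j)(6-j)!
= C(2,0)·6! - C(2,1)·5! + C(2,2)·4!
= 720 - 240 + 24
= 504

504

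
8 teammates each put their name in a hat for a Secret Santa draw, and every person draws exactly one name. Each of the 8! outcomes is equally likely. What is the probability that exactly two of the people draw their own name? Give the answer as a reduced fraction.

53/288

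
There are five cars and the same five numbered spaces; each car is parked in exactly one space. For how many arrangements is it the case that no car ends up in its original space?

44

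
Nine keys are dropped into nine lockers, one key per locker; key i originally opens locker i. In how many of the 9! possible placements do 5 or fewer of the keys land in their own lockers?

# with exactly i fixed is C(9,i)·!(9-i); sum over i=0..5:
  i=0: C(9,0)·!9 = 1·133496 = 133496
  i=1: C(9,1)·!8 = 9·14833 = 133497
  i=2: C(9,2)·!7 = 36·1854 = 66744
  i=3: C(9,3)·!6 = 84·265 = 22260
  i=4: C(9,4)·!5 = 126·44 = 5544
  i=5: C(9,5)·!4 = 126·9 = 1134
Total = 362675.

362675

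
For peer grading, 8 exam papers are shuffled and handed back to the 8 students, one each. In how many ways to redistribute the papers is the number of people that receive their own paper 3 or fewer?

39549

# with exactly i fixed is C(8,i)·!(8-i); sum over i=0..3:
  i=0: C(8,0)·!8 = 1·14833 = 14833
  i=1: C(8,1)·!7 = 8·1854 = 14832
  i=2: C(8,2)·!6 = 28·265 = 7420
  i=3: C(8,3)·!5 = 56·44 = 2464
Total = 39549.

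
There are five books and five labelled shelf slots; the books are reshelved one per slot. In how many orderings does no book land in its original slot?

44

Recurrence: !5 = 4·(!4 + !3).
!5 = 4·(9 + 2) = 4·11 = 44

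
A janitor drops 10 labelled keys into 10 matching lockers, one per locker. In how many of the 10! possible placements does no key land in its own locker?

1334961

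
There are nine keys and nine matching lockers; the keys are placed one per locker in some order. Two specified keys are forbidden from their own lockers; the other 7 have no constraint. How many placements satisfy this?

287280

Let A_j be the event that the j-th constrained one is fixed. By inclusion-exclusion over the 2 events:
Σ_{j=0}^{2} (-1)^j C(2,j)(9-j)!
= C(2,0)·9! - C(2,1)·8! + C(2,2)·7!
= 362880 - 80640 + 5040
= 287280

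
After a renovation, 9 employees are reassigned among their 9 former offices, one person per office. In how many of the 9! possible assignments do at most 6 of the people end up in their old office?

Sum C(9,i)·!(9-i) for i = 0..6:
  i=0: C(9,0)·!9 = 1·133496 = 133496
  i=1: C(9,1)·!8 = 9·14833 = 133497
  i=2: C(9,2)·!7 = 36·1854 = 66744
  i=3: C(9,3)·!6 = 84·265 = 22260
  i=4: C(9,4)·!5 = 126·44 = 5544
  i=5: C(9,5)·!4 = 126·9 = 1134
  i=6: C(9,6)·!3 = 84·2 = 168
Total = 362843.

362843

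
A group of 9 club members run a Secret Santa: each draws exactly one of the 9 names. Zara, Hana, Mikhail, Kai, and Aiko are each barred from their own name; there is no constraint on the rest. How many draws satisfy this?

Let A_j be the event that the j-th constrained one is fixed. By inclusion-exclusion over the 5 events:
Σ_{j=0}^{5} (-1)^j C(5,j)(9-j)!
= C(5,0)·9! - C(5,1)·8! + C(5,2)·7! - C(5,3)·6! + C(5,4)·5! - C(5,5)·4!
= 362880 - 201600 + 50400 - 7200 + 600 - 24
= 205056

205056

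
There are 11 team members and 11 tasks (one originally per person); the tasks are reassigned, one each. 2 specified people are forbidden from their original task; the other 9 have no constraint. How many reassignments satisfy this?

Let A_j be the event that the j-th constrained one is fixed. By inclusion-exclusion over the 2 events:
Σ_{j=0}^{2} (-1)^j C(2,j)(11-j)!
= C(2,0)·11! - C(2,1)·10! + C(2,2)·9!
= 39916800 - 7257600 + 362880
= 33022080

33022080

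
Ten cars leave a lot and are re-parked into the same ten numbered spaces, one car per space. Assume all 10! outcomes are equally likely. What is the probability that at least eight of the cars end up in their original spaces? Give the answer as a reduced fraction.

23/1814400

Favorable outcomes: Σ_{i≥8} C(10,i)·!(10-i) = 45·1 + 10·0 + 1·1 = 46.
Total outcomes: 10! = 3628800.
Probability = 46/3628800 = 23/1814400.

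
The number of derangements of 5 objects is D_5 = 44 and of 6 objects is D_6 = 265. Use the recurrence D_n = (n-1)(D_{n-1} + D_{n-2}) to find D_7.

D_7 = (7-1)·(D_6 + D_5) = 6·(265 + 44) = 6·309 = 1854.

1854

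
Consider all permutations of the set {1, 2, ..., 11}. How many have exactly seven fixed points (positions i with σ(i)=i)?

Pick the 7 fixed positions: C(11,7) = 330 ways.
The other 4 form a derangement: !4 = 9.
Total: 330 × 9 = 2970.

2970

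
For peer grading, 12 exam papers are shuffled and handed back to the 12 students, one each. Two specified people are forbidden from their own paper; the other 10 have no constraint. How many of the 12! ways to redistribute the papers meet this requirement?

Inclusion-exclusion on the 2 forbidden self-matches:
Σ_{j=0}^{2} (-1)^j C(2,j)(12-j)!
= C(2,0)·12! - C(2,1)·11! + C(2,2)·10!
= 479001600 - 79833600 + 3628800
= 402796800

402796800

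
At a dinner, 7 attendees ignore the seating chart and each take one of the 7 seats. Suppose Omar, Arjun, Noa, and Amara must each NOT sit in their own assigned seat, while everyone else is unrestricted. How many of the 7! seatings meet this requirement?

2790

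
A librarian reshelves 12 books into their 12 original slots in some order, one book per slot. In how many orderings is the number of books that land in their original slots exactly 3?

29369120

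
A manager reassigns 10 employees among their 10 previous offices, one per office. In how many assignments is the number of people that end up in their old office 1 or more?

2293839

# with exactly i fixed is C(10,i)·!(10-i); sum over i=1..10:
  i=1: C(10,1)·!9 = 10·133496 = 1334960
  i=2: C(10,2)·!8 = 45·14833 = 667485
  i=3: C(10,3)·!7 = 120·1854 = 222480
  i=4: C(10,4)·!6 = 210·265 = 55650
  i=5: C(10,5)·!5 = 252·44 = 11088
  i=6: C(10,6)·!4 = 210·9 = 1890
  i=7: C(10,7)·!3 = 120·2 = 240
  i=8: C(10,8)·!2 = 45·1 = 45
  i=9: C(10,9)·!1 = 10·0 = 0
  i=10: C(10,10)·!0 = 1·1 = 1
Total = 2293839.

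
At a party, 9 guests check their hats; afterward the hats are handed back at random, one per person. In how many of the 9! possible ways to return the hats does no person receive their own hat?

133496

Use !n = n·!(n-1) + (-1)^n.
!9 = 9·14833 - 1 = 133496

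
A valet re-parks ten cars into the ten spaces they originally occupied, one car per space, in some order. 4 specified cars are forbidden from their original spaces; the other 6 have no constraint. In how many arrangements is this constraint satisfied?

2399760

Inclusion-exclusion on the 4 forbidden self-matches:
Σ_{j=0}^{4} (-1)^j C(4,j)(10-j)!
= C(4,0)·10! - C(4,1)·9! + C(4,2)·8! - C(4,3)·7! + C(4,4)·6!
= 3628800 - 1451520 + 241920 - 20160 + 720
= 2399760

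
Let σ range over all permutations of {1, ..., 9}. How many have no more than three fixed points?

355997

Sum C(9,i)·!(9-i) for i = 0..3:
  i=0: C(9,0)·!9 = 1·133496 = 133496
  i=1: C(9,1)·!8 = 9·14833 = 133497
  i=2: C(9,2)·!7 = 36·1854 = 66744
  i=3: C(9,3)·!6 = 84·265 = 22260
Total = 355997.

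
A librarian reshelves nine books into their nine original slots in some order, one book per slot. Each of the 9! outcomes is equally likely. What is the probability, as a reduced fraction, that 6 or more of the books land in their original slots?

Favorable outcomes: Σ_{i≥6} C(9,i)·!(9-i) = 84·2 + 36·1 + 9·0 + 1·1 = 205.
Total outcomes: 9! = 362880.
Probability = 205/362880 = 41/72576.

41/72576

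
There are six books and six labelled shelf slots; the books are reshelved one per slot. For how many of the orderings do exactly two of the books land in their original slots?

Choose which 2 of the 6 are fixed: C(6,2) = 15.
The remaining 4 must be deranged: !4 = 9.
Total: 15 × 9 = 135.

135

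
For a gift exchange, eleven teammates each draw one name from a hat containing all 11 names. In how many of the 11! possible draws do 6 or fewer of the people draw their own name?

39913444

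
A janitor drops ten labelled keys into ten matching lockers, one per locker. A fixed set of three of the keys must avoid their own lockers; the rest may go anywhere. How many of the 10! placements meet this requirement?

Let A_j be the event that the j-th constrained one is fixed. By inclusion-exclusion over the 3 events:
Σ_{j=0}^{3} (-1)^j C(3,j)(10-j)!
= C(3,0)·10! - C(3,1)·9! + C(3,2)·8! - C(3,3)·7!
= 3628800 - 1088640 + 120960 - 5040
= 2656080

2656080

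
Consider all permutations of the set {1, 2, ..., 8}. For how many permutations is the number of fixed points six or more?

# with exactly i fixed is C(8,i)·!(8-i); sum over i=6..8:
  i=6: C(8,6)·!2 = 28·1 = 28
  i=7: C(8,7)·!1 = 8·0 = 0
  i=8: C(8,8)·!0 = 1·1 = 1
Total = 29.

29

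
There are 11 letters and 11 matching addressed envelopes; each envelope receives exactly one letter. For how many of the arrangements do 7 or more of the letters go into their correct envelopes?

3356

# with exactly i fixed is C(11,i)·!(11-i); sum over i=7..11:
  i=7: C(11,7)·!4 = 330·9 = 2970
  i=8: C(11,8)·!3 = 165·2 = 330
  i=9: C(11,9)·!2 = 55·1 = 55
  i=10: C(11,10)·!1 = 11·0 = 0
  i=11: C(11,11)·!0 = 1·1 = 1
Total = 3356.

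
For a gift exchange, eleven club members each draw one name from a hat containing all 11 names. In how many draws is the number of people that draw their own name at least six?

23684

Sum C(11,i)·!(11-i) for i = 6..11:
  i=6: C(11,6)·!5 = 462·44 = 20328
  i=7: C(11,7)·!4 = 330·9 = 2970
  i=8: C(11,8)·!3 = 165·2 = 330
  i=9: C(11,9)·!2 = 55·1 = 55
  i=10: C(11,10)·!1 = 11·0 = 0
  i=11: C(11,11)·!0 = 1·1 = 1
Total = 23684.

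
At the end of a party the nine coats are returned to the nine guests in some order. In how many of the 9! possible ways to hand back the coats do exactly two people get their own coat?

66744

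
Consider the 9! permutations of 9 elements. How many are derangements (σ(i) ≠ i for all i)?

133496

Recurrence: !9 = 9·!8 + (-1)^9.
!9 = 9·14833 - 1 = 133496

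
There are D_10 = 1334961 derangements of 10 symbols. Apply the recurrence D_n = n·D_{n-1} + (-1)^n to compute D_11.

14684570

D_11 = 11·1334961 - 1 = 14684570.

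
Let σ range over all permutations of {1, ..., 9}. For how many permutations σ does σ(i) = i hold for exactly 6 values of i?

168

Choose which 6 of the 9 are fixed: C(9,6) = 84.
The other 3 form a derangement: !3 = 2.
Total: 84 × 2 = 168.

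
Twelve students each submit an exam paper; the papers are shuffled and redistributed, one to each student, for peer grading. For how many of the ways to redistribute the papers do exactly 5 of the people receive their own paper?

Pick the 5 fixed positions: C(12,5) = 792 ways.
The other 7 form a derangement: !7 = 1854.
Total: 792 × 1854 = 1468368.

1468368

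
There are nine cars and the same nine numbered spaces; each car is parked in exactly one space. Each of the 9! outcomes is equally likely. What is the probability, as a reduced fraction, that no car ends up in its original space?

16687/45360

Favorable outcomes: !9 = 133496.
Total outcomes: 9! = 362880.
Probability = 133496/362880 = 16687/45360.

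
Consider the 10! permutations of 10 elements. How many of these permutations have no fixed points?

Recurrence: !10 = 9·(!9 + !8).
!10 = 9·(133496 + 14833) = 9·148329 = 1334961

1334961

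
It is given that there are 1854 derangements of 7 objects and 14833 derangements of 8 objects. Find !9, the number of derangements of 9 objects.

!9 = (9-1)·(!8 + !7) = 8·(14833 + 1854) = 8·16687 = 133496.

133496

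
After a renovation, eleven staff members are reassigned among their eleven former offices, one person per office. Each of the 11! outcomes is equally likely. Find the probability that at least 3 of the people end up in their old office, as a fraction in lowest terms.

3205379/39916800

Favorable outcomes: Σ_{i≥3} C(11,i)·!(11-i) = 165·14833 + 330·1854 + 462·265 + 462·44 + 330·9 + 165·2 + 55·1 + 11·0 + 1·1 = 3205379.
Total outcomes: 11! = 39916800.
Probability = 3205379/39916800 = 3205379/39916800.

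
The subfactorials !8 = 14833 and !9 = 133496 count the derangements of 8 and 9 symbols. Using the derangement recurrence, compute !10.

1334961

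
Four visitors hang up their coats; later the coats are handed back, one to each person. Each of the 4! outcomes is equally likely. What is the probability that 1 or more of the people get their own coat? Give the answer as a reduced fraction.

Favorable outcomes: Σ_{i≥1} C(4,i)·!(4-i) = 4·2 + 6·1 + 4·0 + 1·1 = 15.
Total outcomes: 4! = 24.
Probability = 15/24 = 5/8.

5/8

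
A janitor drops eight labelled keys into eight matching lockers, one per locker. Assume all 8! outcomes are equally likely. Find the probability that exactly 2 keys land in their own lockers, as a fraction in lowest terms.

Favorable outcomes: C(8,2)·!6 = 28·265 = 7420.
Total outcomes: 8! = 40320.
Probability = 7420/40320 = 53/288.

53/288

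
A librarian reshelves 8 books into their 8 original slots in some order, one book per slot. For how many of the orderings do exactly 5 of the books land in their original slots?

112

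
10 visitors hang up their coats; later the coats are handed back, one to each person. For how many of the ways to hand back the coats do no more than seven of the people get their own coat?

Sum C(10,i)·!(10-i) for i = 0..7:
  i=0: C(10,0)·!10 = 1·1334961 = 1334961
  i=1: C(10,1)·!9 = 10·133496 = 1334960
  i=2: C(10,2)·!8 = 45·14833 = 667485
  i=3: C(10,3)·!7 = 120·1854 = 222480
  i=4: C(10,4)·!6 = 210·265 = 55650
  i=5: C(10,5)·!5 = 252·44 = 11088
  i=6: C(10,6)·!4 = 210·9 = 1890
  i=7: C(10,7)·!3 = 120·2 = 240
Total = 3628754.

3628754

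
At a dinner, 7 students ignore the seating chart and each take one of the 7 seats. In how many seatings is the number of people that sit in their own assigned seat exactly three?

315

Pick the 3 fixed positions: C(7,3) = 35 ways.
The remaining 4 must be deranged: !4 = 9.
Total: 35 × 9 = 315.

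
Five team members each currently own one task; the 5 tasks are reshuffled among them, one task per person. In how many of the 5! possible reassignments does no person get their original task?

44

The number of derangements of 5 is !5 = Σ_{k=0}^{5} (-1)^k·5!/k!
= 5! - 5!/1! + 5!/2! - 5!/3! + 5!/4! - 5!/5!
= 120 - 120 + 60 - 20 + 5 - 1
= 44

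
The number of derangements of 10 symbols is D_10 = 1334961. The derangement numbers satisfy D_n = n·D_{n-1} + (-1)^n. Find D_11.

D_11 = 11·1334961 - 1 = 14684570.

14684570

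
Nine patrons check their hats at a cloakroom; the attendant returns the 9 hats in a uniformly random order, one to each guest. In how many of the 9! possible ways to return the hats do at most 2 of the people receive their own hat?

333737

# with exactly i fixed is C(9,i)·!(9-i); sum over i=0..2:
  i=0: C(9,0)·!9 = 1·133496 = 133496
  i=1: C(9,1)·!8 = 9·14833 = 133497
  i=2: C(9,2)·!7 = 36·1854 = 66744
Total = 333737.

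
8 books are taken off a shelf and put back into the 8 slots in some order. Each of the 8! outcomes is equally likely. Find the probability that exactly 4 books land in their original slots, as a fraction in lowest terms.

1/64

Favorable outcomes: C(8,4)·!4 = 70·9 = 630.
Total outcomes: 8! = 40320.
Probability = 630/40320 = 1/64.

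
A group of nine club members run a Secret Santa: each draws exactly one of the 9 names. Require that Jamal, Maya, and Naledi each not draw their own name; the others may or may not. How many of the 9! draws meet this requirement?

256320

Let A_j be the event that the j-th constrained one is fixed. By inclusion-exclusion over the 3 events:
Σ_{j=0}^{3} (-1)^j C(3,j)(9-j)!
= C(3,0)·9! - C(3,1)·8! + C(3,2)·7! - C(3,3)·6!
= 362880 - 120960 + 15120 - 720
= 256320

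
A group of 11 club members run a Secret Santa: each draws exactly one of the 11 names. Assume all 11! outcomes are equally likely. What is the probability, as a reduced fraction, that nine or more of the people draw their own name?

Favorable outcomes: Σ_{i≥9} C(11,i)·!(11-i) = 55·1 + 11·0 + 1·1 = 56.
Total outcomes: 11! = 39916800.
Probability = 56/39916800 = 1/712800.

1/712800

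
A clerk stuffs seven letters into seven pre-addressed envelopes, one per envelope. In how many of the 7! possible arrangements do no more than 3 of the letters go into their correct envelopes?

Sum C(7,i)·!(7-i) for i = 0..3:
  i=0: C(7,0)·!7 = 1·1854 = 1854
  i=1: C(7,1)·!6 = 7·265 = 1855
  i=2: C(7,2)·!5 = 21·44 = 924
  i=3: C(7,3)·!4 = 35·9 = 315
Total = 4948.

4948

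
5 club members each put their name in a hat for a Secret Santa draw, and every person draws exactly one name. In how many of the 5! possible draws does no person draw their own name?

44

!5 = 5! · Σ_{k=0}^{5} (-1)^k/k!
= 5! - 5!/1! + 5!/2! - 5!/3! + 5!/4! - 5!/5!
= 120 - 120 + 60 - 20 + 5 - 1
= 44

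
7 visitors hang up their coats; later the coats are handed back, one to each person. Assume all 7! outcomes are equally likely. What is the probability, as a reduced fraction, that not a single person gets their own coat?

Favorable outcomes: !7 = 1854.
Total outcomes: 7! = 5040.
Probability = 1854/5040 = 103/280.

103/280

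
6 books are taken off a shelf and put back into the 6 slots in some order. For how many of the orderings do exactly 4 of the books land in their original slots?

15

Choose which 4 of the 6 are fixed: C(6,4) = 15.
The other 2 form a derangement: !2 = 1.
Total: 15 × 1 = 15.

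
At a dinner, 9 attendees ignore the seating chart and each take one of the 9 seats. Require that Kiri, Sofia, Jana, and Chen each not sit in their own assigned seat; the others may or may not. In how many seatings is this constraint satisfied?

Let A_j be the event that the j-th constrained one is fixed. By inclusion-exclusion over the 4 events:
Σ_{j=0}^{4} (-1)^j C(4,j)(9-j)!
= C(4,0)·9! - C(4,1)·8! + C(4,2)·7! - C(4,3)·6! + C(4,4)·5!
= 362880 - 161280 + 30240 - 2880 + 120
= 229080

229080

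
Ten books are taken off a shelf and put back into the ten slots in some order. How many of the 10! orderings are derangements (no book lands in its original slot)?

1334961

!10 is the nearest integer to 10!/e.
10! = 3628800, and 3628800/e ≈ 1334960.92, so !10 = 1334961.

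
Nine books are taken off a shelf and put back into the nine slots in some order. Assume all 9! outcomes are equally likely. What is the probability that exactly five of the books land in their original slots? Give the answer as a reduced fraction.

1/320

Favorable outcomes: C(9,5)·!4 = 126·9 = 1134.
Total outcomes: 9! = 362880.
Probability = 1134/362880 = 1/320.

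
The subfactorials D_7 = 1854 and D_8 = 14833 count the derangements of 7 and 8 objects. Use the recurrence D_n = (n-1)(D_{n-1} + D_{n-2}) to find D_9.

D_9 = (9-1)·(D_8 + D_7) = 8·(14833 + 1854) = 8·16687 = 133496.

133496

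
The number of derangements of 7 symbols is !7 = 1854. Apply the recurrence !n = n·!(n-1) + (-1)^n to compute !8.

14833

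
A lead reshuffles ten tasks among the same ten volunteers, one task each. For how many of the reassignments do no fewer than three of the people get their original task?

291394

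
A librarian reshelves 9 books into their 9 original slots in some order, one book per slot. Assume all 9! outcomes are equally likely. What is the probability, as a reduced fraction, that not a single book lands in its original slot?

16687/45360

Favorable outcomes: !9 = 133496.
Total outcomes: 9! = 362880.
Probability = 133496/362880 = 16687/45360.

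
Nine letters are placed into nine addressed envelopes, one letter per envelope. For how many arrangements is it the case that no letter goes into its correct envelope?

133496

By inclusion-exclusion, !9 = Σ (-1)^k · 9!/k! for k=0..9
= 9! - 9!/1! + 9!/2! - 9!/3! + 9!/4! - 9!/5! + 9!/6! - 9!/7! + 9!/8! - 9!/9!
= 362880 - 362880 + 181440 - 60480 + 15120 - 3024 + 504 - 72 + 9 - 1
= 133496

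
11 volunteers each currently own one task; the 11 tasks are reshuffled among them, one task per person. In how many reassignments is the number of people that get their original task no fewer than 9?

# with exactly i fixed is C(11,i)·!(11-i); sum over i=9..11:
  i=9: C(11,9)·!2 = 55·1 = 55
  i=10: C(11,10)·!1 = 11·0 = 0
  i=11: C(11,11)·!0 = 1·1 = 1
Total = 56.

56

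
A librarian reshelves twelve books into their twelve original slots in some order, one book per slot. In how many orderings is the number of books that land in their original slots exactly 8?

4455

Choose which 8 of the 12 are fixed: C(12,8) = 495.
The other 4 form a derangement: !4 = 9.
Total: 495 × 9 = 4455.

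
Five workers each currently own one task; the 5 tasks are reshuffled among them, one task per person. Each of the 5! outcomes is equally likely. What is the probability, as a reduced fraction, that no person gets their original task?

11/30

Favorable outcomes: !5 = 44.
Total outcomes: 5! = 120.
Probability = 44/120 = 11/30.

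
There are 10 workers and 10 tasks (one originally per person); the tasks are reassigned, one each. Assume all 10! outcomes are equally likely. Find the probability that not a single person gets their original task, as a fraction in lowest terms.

16481/44800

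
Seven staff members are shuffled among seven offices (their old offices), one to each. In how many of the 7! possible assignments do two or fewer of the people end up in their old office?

4633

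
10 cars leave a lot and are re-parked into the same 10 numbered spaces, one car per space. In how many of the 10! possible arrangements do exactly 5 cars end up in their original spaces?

11088

Pick the 5 fixed positions: C(10,5) = 252 ways.
The remaining 5 must be deranged: !5 = 44.
Total: 252 × 44 = 11088.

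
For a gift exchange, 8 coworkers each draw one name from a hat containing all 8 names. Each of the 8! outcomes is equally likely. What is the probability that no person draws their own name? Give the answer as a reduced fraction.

2119/5760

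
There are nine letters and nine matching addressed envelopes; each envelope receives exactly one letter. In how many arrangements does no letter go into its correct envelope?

The subfactorial !9 = [9!/e] (nearest integer).
9! = 362880, and 362880/e ≈ 133496.09, so !9 = 133496.

133496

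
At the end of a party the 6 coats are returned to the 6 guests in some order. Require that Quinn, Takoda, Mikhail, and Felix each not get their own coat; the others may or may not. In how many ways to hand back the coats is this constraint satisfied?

362

Inclusion-exclusion on the 4 forbidden self-matches:
Σ_{j=0}^{4} (-1)^j C(4,j)(6-j)!
= C(4,0)·6! - C(4,1)·5! + C(4,2)·4! - C(4,3)·3! + C(4,4)·2!
= 720 - 480 + 144 - 24 + 2
= 362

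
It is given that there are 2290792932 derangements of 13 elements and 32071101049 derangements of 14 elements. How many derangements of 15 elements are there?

481066515734

D_15 = (15-1)·(D_14 + D_13) = 14·(32071101049 + 2290792932) = 14·34361893981 = 481066515734.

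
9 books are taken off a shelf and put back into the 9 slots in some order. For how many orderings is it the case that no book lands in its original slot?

By inclusion-exclusion, !9 = Σ (-1)^k · 9!/k! for k=0..9
= 9! - 9!/1! + 9!/2! - 9!/3! + 9!/4! - 9!/5! + 9!/6! - 9!/7! + 9!/8! - 9!/9!
= 362880 - 362880 + 181440 - 60480 + 15120 - 3024 + 504 - 72 + 9 - 1
= 133496

133496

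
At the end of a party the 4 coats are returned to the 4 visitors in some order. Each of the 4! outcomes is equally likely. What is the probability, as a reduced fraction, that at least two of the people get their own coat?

Favorable outcomes: Σ_{i≥2} C(4,i)·!(4-i) = 6·1 + 4·0 + 1·1 = 7.
Total outcomes: 4! = 24.
Probability = 7/24 = 7/24.

7/24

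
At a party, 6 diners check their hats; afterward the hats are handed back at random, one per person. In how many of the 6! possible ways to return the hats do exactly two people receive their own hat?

Choose which 2 of the 6 are fixed: C(6,2) = 15.
The other 4 form a derangement: !4 = 9.
Total: 15 × 9 = 135.

135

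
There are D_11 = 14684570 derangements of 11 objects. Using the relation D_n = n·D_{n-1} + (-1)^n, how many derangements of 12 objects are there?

D_12 = 12·14684570 + 1 = 176214841.

176214841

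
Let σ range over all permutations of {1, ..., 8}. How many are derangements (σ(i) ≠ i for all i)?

14833

!8 = 8! · Σ_{k=0}^{8} (-1)^k/k!
= 8! - 8!/1! + 8!/2! - 8!/3! + 8!/4! - 8!/5! + 8!/6! - 8!/7! + 8!/8!
= 40320 - 40320 + 20160 - 6720 + 1680 - 336 + 56 - 8 + 1
= 14833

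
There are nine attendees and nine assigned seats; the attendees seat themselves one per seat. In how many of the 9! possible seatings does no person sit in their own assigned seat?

Recurrence: !9 = 9·!8 + (-1)^9.
!9 = 9·14833 - 1 = 133496

133496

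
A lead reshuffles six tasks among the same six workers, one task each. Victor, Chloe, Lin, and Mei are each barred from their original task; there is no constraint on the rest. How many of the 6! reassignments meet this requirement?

362

Inclusion-exclusion on the 4 forbidden self-matches:
Σ_{j=0}^{4} (-1)^j C(4,j)(6-j)!
= C(4,0)·6! - C(4,1)·5! + C(4,2)·4! - C(4,3)·3! + C(4,4)·2!
= 720 - 480 + 144 - 24 + 2
= 362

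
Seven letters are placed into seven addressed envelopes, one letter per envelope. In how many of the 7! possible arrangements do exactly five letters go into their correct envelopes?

21

Pick the 5 fixed positions: C(7,5) = 21 ways.
The remaining 2 must be deranged: !2 = 1.
Total: 21 × 1 = 21.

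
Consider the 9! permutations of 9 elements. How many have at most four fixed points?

Sum C(9,i)·!(9-i) for i = 0..4:
  i=0: C(9,0)·!9 = 1·133496 = 133496
  i=1: C(9,1)·!8 = 9·14833 = 133497
  i=2: C(9,2)·!7 = 36·1854 = 66744
  i=3: C(9,3)·!6 = 84·265 = 22260
  i=4: C(9,4)·!5 = 126·44 = 5544
Total = 361541.

361541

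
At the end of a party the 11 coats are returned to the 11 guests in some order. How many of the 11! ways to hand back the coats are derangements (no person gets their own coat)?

14684570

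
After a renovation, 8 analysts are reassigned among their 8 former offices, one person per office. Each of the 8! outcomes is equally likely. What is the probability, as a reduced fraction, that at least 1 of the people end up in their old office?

3641/5760

Favorable outcomes: Σ_{i≥1} C(8,i)·!(8-i) = 8·1854 + 28·265 + 56·44 + 70·9 + 56·2 + 28·1 + 8·0 + 1·1 = 25487.
Total outcomes: 8! = 40320.
Probability = 25487/40320 = 3641/5760.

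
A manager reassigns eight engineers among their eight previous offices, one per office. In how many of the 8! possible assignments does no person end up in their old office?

14833

!8 = 8! · Σ_{k=0}^{8} (-1)^k/k!
= 8! - 8!/1! + 8!/2! - 8!/3! + 8!/4! - 8!/5! + 8!/6! - 8!/7! + 8!/8!
= 40320 - 40320 + 20160 - 6720 + 1680 - 336 + 56 - 8 + 1
= 14833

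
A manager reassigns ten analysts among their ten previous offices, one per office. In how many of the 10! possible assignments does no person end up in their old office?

1334961

The number of derangements of 10 is !10 = Σ_{k=0}^{10} (-1)^k·10!/k!
= 10! - 10!/1! + 10!/2! - 10!/3! + 10!/4! - 10!/5! + 10!/6! - 10!/7! + 10!/8! - 10!/9! + 10!/10!
= 3628800 - 3628800 + 1814400 - 604800 + 151200 - 30240 + 5040 - 720 + 90 - 10 + 1
= 1334961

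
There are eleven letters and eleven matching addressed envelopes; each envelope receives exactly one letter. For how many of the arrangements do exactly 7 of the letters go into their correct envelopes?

2970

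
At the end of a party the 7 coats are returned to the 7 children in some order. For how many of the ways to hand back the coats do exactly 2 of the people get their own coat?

Pick the 2 fixed positions: C(7,2) = 21 ways.
The other 5 form a derangement: !5 = 44.
Total: 21 × 44 = 924.

924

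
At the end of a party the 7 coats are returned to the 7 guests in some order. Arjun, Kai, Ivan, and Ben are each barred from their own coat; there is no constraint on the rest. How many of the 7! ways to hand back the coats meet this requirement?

Let A_j be the event that the j-th constrained one is fixed. By inclusion-exclusion over the 4 events:
Σ_{j=0}^{4} (-1)^j C(4,j)(7-j)!
= C(4,0)·7! - C(4,1)·6! + C(4,2)·5! - C(4,3)·4! + C(4,4)·3!
= 5040 - 2880 + 720 - 96 + 6
= 2790

2790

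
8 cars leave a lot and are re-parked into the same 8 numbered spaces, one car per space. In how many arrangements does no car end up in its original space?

14833

!8 is the nearest integer to 8!/e.
8! = 40320, and 40320/e ≈ 14832.90, so !8 = 14833.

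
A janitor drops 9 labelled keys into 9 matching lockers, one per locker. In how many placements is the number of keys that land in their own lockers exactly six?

168

Pick the 6 fixed positions: C(9,6) = 84 ways.
The other 3 form a derangement: !3 = 2.
Total: 84 × 2 = 168.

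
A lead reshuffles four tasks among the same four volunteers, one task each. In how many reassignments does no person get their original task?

The number of derangements of 4 is !4 = Σ_{k=0}^{4} (-1)^k·4!/k!
= 4! - 4!/1! + 4!/2! - 4!/3! + 4!/4!
= 24 - 24 + 12 - 4 + 1
= 9

9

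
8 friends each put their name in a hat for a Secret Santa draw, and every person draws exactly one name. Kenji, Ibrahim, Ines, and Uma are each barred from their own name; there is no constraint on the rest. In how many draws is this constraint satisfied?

Inclusion-exclusion on the 4 forbidden self-matches:
Σ_{j=0}^{4} (-1)^j C(4,j)(8-j)!
= C(4,0)·8! - C(4,1)·7! + C(4,2)·6! - C(4,3)·5! + C(4,4)·4!
= 40320 - 20160 + 4320 - 480 + 24
= 24024

24024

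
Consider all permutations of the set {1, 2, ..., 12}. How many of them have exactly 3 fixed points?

29369120

Pick the 3 fixed positions: C(12,3) = 220 ways.
The other 9 form a derangement: !9 = 133496.
Total: 220 × 133496 = 29369120.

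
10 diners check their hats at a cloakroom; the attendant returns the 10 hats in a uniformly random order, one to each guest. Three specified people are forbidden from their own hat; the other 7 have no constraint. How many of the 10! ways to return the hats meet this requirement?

Let A_j be the event that the j-th constrained one is fixed. By inclusion-exclusion over the 3 events:
Σ_{j=0}^{3} (-1)^j C(3,j)(10-j)!
= C(3,0)·10! - C(3,1)·9! + C(3,2)·8! - C(3,3)·7!
= 3628800 - 1088640 + 120960 - 5040
= 2656080

2656080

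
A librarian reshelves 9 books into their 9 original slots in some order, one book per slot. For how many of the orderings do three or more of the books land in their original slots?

29143

Sum C(9,i)·!(9-i) for i = 3..9:
  i=3: C(9,3)·!6 = 84·265 = 22260
  i=4: C(9,4)·!5 = 126·44 = 5544
  i=5: C(9,5)·!4 = 126·9 = 1134
  i=6: C(9,6)·!3 = 84·2 = 168
  i=7: C(9,7)·!2 = 36·1 = 36
  i=8: C(9,8)·!1 = 9·0 = 0
  i=9: C(9,9)·!0 = 1·1 = 1
Total = 29143.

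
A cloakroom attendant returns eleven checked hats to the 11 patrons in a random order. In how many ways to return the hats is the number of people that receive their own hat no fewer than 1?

# with exactly i fixed is C(11,i)·!(11-i); sum over i=1..11:
  i=1: C(11,1)·!10 = 11·1334961 = 14684571
  i=2: C(11,2)·!9 = 55·133496 = 7342280
  i=3: C(11,3)·!8 = 165·14833 = 2447445
  i=4: C(11,4)·!7 = 330·1854 = 611820
  i=5: C(11,5)·!6 = 462·265 = 122430
  i=6: C(11,6)·!5 = 462·44 = 20328
  i=7: C(11,7)·!4 = 330·9 = 2970
  i=8: C(11,8)·!3 = 165·2 = 330
  i=9: C(11,9)·!2 = 55·1 = 55
  i=10: C(11,10)·!1 = 11·0 = 0
  i=11: C(11,11)·!0 = 1·1 = 1
Total = 25232230.

25232230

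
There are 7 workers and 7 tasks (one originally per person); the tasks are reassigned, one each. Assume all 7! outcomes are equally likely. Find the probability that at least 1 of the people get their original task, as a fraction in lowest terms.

177/280

Favorable outcomes: Σ_{i≥1} C(7,i)·!(7-i) = 7·265 + 21·44 + 35·9 + 35·2 + 21·1 + 7·0 + 1·1 = 3186.
Total outcomes: 7! = 5040.
Probability = 3186/5040 = 177/280.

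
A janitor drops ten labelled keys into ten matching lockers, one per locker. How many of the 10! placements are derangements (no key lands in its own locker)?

1334961

The number of derangements of 10 is !10 = Σ_{k=0}^{10} (-1)^k·10!/k!
= 10! - 10!/1! + 10!/2! - 10!/3! + 10!/4! - 10!/5! + 10!/6! - 10!/7! + 10!/8! - 10!/9! + 10!/10!
= 3628800 - 3628800 + 1814400 - 604800 + 151200 - 30240 + 5040 - 720 + 90 - 10 + 1
= 1334961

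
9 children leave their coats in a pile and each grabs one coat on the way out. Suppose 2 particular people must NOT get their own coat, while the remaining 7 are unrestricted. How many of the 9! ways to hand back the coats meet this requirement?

Inclusion-exclusion on the 2 forbidden self-matches:
Σ_{j=0}^{2} (-1)^j C(2,j)(9-j)!
= C(2,0)·9! - C(2,1)·8! + C(2,2)·7!
= 362880 - 80640 + 5040
= 287280

287280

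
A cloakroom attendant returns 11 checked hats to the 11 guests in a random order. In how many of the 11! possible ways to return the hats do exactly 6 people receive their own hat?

Pick the 6 fixed positions: C(11,6) = 462 ways.
The remaining 5 must be deranged: !5 = 44.
Total: 462 × 44 = 20328.

20328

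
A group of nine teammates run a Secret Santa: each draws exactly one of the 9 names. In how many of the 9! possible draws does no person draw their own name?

133496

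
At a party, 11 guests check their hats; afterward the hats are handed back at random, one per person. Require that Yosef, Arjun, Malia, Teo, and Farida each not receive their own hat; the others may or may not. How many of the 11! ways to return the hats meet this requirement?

25022880

Inclusion-exclusion on the 5 forbidden self-matches:
Σ_{j=0}^{5} (-1)^j C(5,j)(11-j)!
= C(5,0)·11! - C(5,1)·10! + C(5,2)·9! - C(5,3)·8! + C(5,4)·7! - C(5,5)·6!
= 39916800 - 18144000 + 3628800 - 403200 + 25200 - 720
= 25022880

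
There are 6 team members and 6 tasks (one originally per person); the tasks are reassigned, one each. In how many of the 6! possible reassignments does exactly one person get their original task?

264

Choose which one of the 6 is fixed: C(6,1) = 6.
The other 5 form a derangement: !5 = 44.
Total: 6 × 44 = 264.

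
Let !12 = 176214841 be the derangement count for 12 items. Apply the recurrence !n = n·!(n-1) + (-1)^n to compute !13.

!13 = 13·176214841 - 1 = 2290792932.

2290792932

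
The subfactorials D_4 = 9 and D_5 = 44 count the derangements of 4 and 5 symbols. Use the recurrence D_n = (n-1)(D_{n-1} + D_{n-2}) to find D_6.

265

D_6 = (6-1)·(D_5 + D_4) = 5·(44 + 9) = 5·53 = 265.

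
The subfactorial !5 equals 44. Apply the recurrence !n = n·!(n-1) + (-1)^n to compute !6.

!6 = 6·44 + 1 = 265.

265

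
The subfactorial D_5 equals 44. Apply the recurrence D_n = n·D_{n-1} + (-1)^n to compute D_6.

265

D_6 = 6·44 + 1 = 265.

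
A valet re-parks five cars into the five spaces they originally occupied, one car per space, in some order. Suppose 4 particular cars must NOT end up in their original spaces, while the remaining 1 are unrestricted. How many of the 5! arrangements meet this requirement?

53

Let A_j be the event that the j-th constrained one is fixed. By inclusion-exclusion over the 4 events:
Σ_{j=0}^{4} (-1)^j C(4,j)(5-j)!
= C(4,0)·5! - C(4,1)·4! + C(4,2)·3! - C(4,3)·2! + C(4,4)·1!
= 120 - 96 + 36 - 8 + 1
= 53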